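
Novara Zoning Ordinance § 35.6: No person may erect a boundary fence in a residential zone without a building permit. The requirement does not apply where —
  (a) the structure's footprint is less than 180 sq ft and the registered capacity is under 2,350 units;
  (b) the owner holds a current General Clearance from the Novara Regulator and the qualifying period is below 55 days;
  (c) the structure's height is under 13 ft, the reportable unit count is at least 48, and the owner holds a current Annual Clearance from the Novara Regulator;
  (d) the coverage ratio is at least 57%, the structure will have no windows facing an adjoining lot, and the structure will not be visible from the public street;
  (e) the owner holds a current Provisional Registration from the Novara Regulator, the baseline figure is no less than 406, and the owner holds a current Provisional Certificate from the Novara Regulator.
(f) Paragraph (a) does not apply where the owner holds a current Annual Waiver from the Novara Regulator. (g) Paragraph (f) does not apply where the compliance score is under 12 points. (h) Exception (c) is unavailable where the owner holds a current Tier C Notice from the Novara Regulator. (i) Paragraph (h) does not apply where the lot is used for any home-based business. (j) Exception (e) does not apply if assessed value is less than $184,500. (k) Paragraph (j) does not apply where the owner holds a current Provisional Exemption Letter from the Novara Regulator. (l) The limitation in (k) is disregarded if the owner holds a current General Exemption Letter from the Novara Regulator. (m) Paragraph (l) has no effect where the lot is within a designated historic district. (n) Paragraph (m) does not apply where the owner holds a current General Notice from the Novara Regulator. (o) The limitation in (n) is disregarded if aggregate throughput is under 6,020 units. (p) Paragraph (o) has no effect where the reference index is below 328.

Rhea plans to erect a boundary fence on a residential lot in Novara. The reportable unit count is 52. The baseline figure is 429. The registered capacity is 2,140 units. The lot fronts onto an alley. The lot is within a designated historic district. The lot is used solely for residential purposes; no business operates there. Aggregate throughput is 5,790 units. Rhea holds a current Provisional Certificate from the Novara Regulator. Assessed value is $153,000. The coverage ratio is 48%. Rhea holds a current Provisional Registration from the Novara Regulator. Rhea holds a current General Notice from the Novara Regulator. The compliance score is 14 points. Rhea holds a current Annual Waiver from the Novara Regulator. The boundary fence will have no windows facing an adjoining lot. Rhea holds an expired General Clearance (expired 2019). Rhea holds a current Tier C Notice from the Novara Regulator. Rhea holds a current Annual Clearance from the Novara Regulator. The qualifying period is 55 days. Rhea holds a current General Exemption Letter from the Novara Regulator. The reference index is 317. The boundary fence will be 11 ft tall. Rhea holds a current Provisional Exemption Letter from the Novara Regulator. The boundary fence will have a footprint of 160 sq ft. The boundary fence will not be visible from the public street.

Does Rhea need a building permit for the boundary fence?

Exception (a)'s conditions are all satisfied: the structure's footprint is 160 sq ft, less than the 180 sq ft limit; the registered capacity is 2,140 units, under the 2,350 units limit. However, paragraphs (f)–(g) must be considered: (f) operates — a current Annual Waiver is held. (g), which would lift (f), is not engaged — the compliance score is 14 points, not under 12 points. So (a) is unavailable.
Exception (b) fails — the General Clearance is not current.
All of (c)'s requirements are met (the structure's height is 11 ft, under the 13 ft limit; the reportable unit count is 52, meeting the 48 threshold; a current Annual Clearance is held). But: (h) operates against (c): a current Tier C Notice is held. (i), which would lift (h), is not triggered — the lot is solely residential. So (c) is unavailable.
Exception (d) requires that the coverage ratio is at least 57%; but the coverage ratio is 48%, short of 57%, so (d) is unavailable.
Exception (e)'s conditions are all satisfied: a current Provisional Registration is held; the baseline figure is 429, meeting the 406 threshold; a current Provisional Certificate is held. Turning to paragraphs (j)–(p): (j) operates against (e): assessed value is $153,000, less than the $184,500 limit. (k) operates (a current Provisional Exemption Letter is held), but is itself disapplied by (l): (l) is engaged — a current General Exemption Letter is held. (m) would limit (l) — the lot is in a historic district — but (n) sets (m) aside: (n) operates against (m): a current General Notice is held. (o) would limit (n) — aggregate throughput is 5,790 units, under the 6,020 units limit — but (p) sets (o) aside: (p) operates against (o): the reference index is 317, below the 328 limit. (e) is therefore removed.
None of the exceptions is available; § 35.6 applies in full.

Yes — Rhea must obtain a building permit.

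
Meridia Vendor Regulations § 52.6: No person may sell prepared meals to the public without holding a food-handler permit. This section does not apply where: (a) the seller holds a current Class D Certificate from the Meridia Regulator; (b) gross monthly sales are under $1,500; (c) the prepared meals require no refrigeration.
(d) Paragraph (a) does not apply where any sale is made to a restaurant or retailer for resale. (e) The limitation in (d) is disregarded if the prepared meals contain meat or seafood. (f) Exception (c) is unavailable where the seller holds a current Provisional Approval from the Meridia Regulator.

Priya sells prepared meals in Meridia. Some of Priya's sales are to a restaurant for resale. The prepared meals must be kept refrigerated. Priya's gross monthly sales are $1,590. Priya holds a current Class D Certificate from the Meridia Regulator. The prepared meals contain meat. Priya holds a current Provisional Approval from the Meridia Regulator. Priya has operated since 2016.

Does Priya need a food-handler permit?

No — exception (a) applies; Priya is not required to hold a food-handler permit.

Exception (a): a current Class D Certificate is held — every condition holds. As to paragraphs (d)–(e): (d) would limit (a) — some sales are to a restaurant for resale — but (e) sets (d) aside: (e) operates against (d): the prepared meals contain meat. (a) remains available.
Exception (b) does not apply: gross monthly sales are $1,590, not under $1,500.
Exception (c) fails — the prepared meals require refrigeration.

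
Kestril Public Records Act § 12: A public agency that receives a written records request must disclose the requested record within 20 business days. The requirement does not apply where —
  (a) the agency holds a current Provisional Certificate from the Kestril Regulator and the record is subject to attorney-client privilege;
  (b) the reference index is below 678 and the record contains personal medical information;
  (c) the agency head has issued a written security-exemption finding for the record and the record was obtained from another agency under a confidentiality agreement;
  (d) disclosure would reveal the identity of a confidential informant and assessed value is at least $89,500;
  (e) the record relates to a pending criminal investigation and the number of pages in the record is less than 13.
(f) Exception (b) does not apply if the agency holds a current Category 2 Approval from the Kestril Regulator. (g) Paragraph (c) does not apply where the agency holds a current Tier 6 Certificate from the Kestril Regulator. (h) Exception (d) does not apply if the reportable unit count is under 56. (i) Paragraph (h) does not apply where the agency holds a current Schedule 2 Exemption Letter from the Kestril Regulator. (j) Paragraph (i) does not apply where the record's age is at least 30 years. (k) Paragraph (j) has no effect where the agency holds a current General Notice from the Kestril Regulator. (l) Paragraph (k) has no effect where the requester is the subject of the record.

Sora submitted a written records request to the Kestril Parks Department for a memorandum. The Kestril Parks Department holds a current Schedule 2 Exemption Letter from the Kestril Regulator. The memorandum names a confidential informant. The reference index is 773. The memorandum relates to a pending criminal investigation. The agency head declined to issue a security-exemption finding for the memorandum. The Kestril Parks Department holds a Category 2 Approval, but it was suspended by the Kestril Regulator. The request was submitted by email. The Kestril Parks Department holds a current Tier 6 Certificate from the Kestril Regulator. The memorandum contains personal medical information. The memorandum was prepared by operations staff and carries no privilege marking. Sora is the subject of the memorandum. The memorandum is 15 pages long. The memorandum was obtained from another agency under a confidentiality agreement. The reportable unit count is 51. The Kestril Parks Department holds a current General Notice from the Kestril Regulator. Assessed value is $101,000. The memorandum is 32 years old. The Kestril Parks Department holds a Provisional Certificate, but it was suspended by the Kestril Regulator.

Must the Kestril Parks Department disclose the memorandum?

Yes — the Kestril Parks Department must disclose the memorandum.

Exception (a) fails — no current Provisional Certificate is held.
Exception (b) requires that the reference index is below 678; but the reference index is 773, not below 678, so (b) is unavailable.
Exception (c) does not apply: the agency head declined to issue a security-exemption finding.
All of (d)'s requirements are met (the memorandum names a confidential informant; assessed value is $101,000, meeting the $89,500 threshold). However, paragraphs (h)–(l) must be considered: (h) is engaged — the reportable unit count is 51, under the 56 limit. (i) would limit (h) — a current Schedule 2 Exemption Letter is held — but (j) sets (i) aside: (j) operates against (i): the record's age is 32 years, meeting the 30 years threshold. (k) would limit (j) — a current General Notice is held — but (l) sets (k) aside: (l) operates — Sora is the subject of the memorandum. So (d) is unavailable.
Exception (e) fails — the number of pages in the record is 15, not less than 13.
No exception applies. The general rule governs.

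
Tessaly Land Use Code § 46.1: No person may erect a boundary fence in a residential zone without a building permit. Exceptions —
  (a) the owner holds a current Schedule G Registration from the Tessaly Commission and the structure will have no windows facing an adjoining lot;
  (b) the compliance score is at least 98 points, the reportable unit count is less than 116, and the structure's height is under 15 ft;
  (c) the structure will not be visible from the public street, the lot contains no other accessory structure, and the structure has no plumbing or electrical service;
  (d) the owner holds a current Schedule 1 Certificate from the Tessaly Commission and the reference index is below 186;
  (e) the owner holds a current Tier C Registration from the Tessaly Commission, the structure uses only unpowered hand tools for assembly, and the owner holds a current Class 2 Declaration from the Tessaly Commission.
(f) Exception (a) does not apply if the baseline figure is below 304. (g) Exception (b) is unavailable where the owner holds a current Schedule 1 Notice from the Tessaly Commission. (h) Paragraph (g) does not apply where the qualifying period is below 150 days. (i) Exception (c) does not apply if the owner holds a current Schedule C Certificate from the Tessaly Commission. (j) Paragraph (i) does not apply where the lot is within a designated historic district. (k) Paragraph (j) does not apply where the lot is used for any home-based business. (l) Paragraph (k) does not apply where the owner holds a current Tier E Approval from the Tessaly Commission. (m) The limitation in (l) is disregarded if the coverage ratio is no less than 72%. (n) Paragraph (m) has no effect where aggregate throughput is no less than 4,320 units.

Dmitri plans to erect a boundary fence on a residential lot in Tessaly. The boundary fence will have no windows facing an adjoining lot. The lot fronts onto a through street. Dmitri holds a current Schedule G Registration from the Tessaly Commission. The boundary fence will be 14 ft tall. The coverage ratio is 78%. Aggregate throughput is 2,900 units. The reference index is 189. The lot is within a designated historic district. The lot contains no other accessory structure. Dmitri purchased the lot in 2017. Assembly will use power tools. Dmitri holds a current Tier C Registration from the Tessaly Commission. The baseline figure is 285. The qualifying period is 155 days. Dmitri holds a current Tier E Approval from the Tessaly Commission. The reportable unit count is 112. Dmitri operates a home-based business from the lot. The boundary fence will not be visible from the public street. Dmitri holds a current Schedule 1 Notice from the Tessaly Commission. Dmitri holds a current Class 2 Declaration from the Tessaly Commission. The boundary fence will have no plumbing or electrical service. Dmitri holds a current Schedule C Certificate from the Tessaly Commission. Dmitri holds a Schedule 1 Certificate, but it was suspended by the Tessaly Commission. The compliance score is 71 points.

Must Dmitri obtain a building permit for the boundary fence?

Yes — Dmitri must obtain a building permit.

All of (a)'s requirements are met (a current Schedule G Registration is held; no windows face an adjoining lot). But: (f) operates against (a): the baseline figure is 285, below the 304 limit. (a) is therefore removed.
Exception (b) requires that the compliance score is at least 98 points; but the compliance score is 71 points, short of 98 points, so (b) is unavailable.
Exception (c)'s conditions are all satisfied: the structure will not be visible from the street; the lot has no other accessory structure; there is no plumbing or electrical service. But: (i) operates against (c): a current Schedule C Certificate is held. (j) is engaged (the lot is in a historic district), but is set aside by (k): (k) operates against (j): a home-based business operates on the lot. (l) applies (a current Tier E Approval is held), but is overridden by (m): (m) operates against (l): the coverage ratio is 78%, meeting the 72% threshold. (n) is not triggered (aggregate throughput is 2,900 units, short of 4,320 units), so (m) stands. (c) is therefore removed.
Exception (d) fails — the Schedule 1 Certificate is not current.
Exception (e) fails — assembly uses power tools.
No exception is made out. Dmitri falls within the general rule.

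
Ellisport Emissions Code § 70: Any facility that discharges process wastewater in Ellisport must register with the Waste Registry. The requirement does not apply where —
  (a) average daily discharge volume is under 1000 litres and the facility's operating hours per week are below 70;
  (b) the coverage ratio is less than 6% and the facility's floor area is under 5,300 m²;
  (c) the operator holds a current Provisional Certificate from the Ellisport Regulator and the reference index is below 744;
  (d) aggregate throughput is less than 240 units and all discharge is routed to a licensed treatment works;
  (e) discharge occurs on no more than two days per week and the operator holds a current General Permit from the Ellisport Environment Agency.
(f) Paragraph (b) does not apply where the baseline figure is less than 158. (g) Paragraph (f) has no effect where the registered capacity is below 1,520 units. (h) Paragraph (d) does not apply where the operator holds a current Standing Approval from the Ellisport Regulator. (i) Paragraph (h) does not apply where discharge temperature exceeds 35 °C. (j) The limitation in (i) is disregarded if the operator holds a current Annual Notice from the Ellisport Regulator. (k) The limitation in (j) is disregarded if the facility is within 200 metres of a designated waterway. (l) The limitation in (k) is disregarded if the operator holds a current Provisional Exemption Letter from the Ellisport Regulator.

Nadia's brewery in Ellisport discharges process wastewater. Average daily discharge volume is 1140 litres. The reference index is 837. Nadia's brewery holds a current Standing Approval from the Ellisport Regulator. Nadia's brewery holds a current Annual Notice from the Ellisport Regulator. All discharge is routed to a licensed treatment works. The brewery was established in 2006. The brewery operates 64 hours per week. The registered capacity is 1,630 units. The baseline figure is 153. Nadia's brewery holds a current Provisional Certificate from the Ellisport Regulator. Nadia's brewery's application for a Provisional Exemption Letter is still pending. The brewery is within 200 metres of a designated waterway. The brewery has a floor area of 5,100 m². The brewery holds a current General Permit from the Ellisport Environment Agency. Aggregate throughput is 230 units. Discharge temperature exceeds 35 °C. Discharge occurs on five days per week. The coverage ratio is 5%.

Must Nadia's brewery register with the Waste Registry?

No — exception (d) applies; Nadia's brewery is not required to register with the Waste Registry.

Exception (a) requires that average daily discharge volume is under 1000 litres; but average daily discharge volume is 1140 litres, not under 1000 litres, so (a) is unavailable.
Exception (b): the coverage ratio is 5%, less than the 6% limit; the facility's floor area is 5,100 m², under the 5,300 m² limit — every condition holds. But: (f) applies — the baseline figure is 153, less than the 158 limit. (g) is not engaged (the registered capacity is 1,630 units, not below 1,520 units), so (f) stands. (b) is therefore removed.
Exception (c) requires that the reference index is below 744; but the reference index is 837, not below 744, so (c) is unavailable.
Exception (d) is satisfied on its face — aggregate throughput is 230 units, less than the 240 units limit; discharge is routed to a licensed treatment works. As to paragraphs (h)–(l): (h) would limit (d) — a current Standing Approval is held — but (i) sets (h) aside: (i) operates — discharge temperature exceeds 35 °C. (j) would limit (i) — a current Annual Notice is held — but (k) sets (j) aside: (k) applies — the brewery is within 200 m of a designated waterway. (l) does not operate here (the Provisional Exemption Letter is not current), so (k) stands. Exception (d) stands.
Exception (e) does not apply: discharge occurs on five days per week.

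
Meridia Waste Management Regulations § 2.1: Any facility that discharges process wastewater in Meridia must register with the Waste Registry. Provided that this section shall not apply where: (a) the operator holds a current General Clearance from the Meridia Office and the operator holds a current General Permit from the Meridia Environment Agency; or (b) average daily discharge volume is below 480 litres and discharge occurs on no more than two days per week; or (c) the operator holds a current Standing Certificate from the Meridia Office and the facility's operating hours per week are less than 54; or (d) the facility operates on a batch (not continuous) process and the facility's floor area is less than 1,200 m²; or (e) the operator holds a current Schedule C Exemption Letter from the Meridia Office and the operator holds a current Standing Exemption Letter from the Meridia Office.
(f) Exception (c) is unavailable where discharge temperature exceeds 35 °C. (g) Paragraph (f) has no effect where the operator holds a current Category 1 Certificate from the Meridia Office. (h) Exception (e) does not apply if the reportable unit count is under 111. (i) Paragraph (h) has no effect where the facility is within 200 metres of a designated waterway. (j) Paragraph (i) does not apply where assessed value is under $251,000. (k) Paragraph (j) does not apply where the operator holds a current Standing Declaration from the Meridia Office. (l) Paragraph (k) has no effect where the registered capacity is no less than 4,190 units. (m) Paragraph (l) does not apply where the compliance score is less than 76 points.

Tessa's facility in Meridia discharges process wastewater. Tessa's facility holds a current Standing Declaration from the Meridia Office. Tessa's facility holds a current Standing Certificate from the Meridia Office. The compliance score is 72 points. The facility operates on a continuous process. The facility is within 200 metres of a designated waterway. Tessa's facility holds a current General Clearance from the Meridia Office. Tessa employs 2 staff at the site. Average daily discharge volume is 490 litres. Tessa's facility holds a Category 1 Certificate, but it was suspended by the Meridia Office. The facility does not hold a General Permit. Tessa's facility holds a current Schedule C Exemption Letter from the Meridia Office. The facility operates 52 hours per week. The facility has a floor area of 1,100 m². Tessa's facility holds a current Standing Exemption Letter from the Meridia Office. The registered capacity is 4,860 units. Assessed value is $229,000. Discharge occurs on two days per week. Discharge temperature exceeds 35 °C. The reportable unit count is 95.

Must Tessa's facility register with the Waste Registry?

Exception (a) fails — no General Permit is held.
Exception (b) requires that average daily discharge volume is below 480 litres; but average daily discharge volume is 490 litres, not below 480 litres, so (b) is unavailable.
All of (c)'s requirements are met (a current Standing Certificate is held; the facility's operating hours per week are 52, less than the 54 limit). Turning to paragraphs (f)–(g): (f) operates against (c): discharge temperature exceeds 35 °C. (g) does not operate here (there is no Category 1 Certificate in force), so (f) stands. Exception (c) does not apply.
Exception (d) does not apply: the facility operates on a continuous process.
Exception (e) is satisfied on its face — a current Schedule C Exemption Letter is held; a current Standing Exemption Letter is held. Under paragraphs (h)–(m): (h) operates (the reportable unit count is 95, under the 111 limit), but is set aside by (i): (i) operates against (h): the facility is within 200 m of a designated waterway. (j) operates (assessed value is $229,000, under the $251,000 limit), but yields to (k): (k) operates — a current Standing Declaration is held. (l) is triggered (the registered capacity is 4,860 units, meeting the 4,190 units threshold), but is overridden by (m): (m) operates against (l): the compliance score is 72 points, less than the 76 points limit. So (e) applies.

No — exception (e) applies; Tessa's facility is not required to register with the Waste Registry.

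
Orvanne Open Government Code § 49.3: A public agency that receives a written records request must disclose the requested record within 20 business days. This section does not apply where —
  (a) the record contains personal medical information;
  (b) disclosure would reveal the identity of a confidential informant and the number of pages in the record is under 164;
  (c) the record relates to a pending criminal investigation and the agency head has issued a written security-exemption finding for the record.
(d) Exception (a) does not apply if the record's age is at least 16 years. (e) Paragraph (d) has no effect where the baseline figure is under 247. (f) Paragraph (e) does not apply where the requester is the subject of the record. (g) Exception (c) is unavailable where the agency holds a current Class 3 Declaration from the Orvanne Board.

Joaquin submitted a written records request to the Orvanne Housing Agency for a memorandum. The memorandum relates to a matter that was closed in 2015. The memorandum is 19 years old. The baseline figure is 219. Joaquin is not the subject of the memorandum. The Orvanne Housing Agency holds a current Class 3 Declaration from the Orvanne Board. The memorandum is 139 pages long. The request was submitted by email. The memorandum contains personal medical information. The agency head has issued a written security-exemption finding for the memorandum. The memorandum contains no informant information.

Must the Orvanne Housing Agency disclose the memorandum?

No — exception (a) applies; the Orvanne Housing Agency is not required to disclose the memorandum.

Exception (a) is satisfied on its face — the memorandum contains personal medical information. As to paragraphs (d)–(f): (d) would limit (a) — the record's age is 19 years, meeting the 16 years threshold — but (e) sets (d) aside: (e) operates against (d): the baseline figure is 219, under the 247 limit. (f), which would lift (e), does not operate here — Joaquin is not the subject of the memorandum. So (a) applies.
Exception (b) does not apply: the memorandum contains no informant information.
Exception (c) does not apply: the memorandum relates to a closed matter.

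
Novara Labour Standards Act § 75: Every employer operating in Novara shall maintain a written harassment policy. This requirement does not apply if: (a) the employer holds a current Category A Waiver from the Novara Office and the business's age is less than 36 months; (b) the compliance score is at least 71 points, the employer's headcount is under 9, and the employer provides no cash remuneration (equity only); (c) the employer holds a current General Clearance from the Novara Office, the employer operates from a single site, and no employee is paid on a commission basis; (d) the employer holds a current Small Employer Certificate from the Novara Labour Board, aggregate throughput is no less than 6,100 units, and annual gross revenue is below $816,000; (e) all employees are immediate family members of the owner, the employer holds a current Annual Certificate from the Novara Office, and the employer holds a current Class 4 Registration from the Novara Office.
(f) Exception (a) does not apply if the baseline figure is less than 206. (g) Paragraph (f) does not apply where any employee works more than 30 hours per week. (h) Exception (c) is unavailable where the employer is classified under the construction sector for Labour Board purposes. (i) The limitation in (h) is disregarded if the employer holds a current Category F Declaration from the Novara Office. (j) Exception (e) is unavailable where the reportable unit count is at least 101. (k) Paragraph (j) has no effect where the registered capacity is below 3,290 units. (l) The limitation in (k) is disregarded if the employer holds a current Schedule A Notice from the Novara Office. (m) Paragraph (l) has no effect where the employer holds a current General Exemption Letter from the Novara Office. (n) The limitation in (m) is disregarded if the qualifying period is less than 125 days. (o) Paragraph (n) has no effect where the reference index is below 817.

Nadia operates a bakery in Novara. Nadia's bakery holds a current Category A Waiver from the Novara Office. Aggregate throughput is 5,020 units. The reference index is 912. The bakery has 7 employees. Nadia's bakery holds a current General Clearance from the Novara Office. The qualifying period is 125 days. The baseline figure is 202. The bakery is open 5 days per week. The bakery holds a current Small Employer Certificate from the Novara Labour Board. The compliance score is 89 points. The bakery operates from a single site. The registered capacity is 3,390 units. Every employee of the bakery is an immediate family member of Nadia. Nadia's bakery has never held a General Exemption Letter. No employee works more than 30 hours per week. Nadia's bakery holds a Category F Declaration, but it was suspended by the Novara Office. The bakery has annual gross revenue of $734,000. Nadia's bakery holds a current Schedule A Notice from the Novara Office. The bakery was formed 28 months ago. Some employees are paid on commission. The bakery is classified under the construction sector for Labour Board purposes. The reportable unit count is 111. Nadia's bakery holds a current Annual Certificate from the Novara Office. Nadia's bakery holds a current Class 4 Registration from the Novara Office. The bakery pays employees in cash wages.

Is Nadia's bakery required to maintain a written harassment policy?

Yes — Nadia's bakery must maintain a written harassment policy.

Exception (a): a current Category A Waiver is held; the business's age is 28 months, less than the 36 months limit — every condition holds. But: (f) applies — the baseline figure is 202, less than the 206 limit. (g) is inapplicable (no employee exceeds 30 hours/week), so (f) stands. (a) is therefore removed.
Exception (b) does not apply: employees are paid cash wages.
Exception (c) requires that no employee is paid on a commission basis; but some employees are paid on commission, so (c) is unavailable.
Exception (d) does not apply: aggregate throughput is 5,020 units, short of 6,100 units.
All of (e)'s requirements are met (every employee is an immediate family member; a current Annual Certificate is held; a current Class 4 Registration is held). But applying paragraphs (j)–(o): (j) operates — the reportable unit count is 111, meeting the 101 threshold. (k), which would lift (j), is inapplicable — the registered capacity is 3,390 units, not below 3,290 units. So (e) is unavailable.
None of the exceptions is available; § 75 applies in full.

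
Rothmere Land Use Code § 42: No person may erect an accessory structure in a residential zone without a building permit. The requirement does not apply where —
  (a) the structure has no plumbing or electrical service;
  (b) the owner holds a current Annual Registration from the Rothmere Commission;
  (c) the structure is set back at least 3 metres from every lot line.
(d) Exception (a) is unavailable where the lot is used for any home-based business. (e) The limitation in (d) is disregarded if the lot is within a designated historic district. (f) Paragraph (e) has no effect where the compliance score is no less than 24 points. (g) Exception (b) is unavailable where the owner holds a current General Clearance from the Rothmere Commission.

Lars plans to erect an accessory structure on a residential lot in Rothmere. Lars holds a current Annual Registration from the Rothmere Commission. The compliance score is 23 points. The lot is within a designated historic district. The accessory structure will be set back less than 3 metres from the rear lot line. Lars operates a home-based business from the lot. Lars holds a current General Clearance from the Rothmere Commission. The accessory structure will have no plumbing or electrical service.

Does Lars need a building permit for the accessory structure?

Exception (a)'s conditions are all satisfied: there is no plumbing or electrical service. Considering the limiting provisions: (d) is triggered (a home-based business operates on the lot), but is set aside by (e): (e) is triggered — the lot is in a historic district. (f), which would lift (e), does not operate here — the compliance score is 23 points, short of 24 points. (a) remains available.
All of (b)'s requirements are met (a current Annual Registration is held). But applying paragraph (g): (g) operates against (b): a current General Clearance is held. So (b) is unavailable.
Exception (c) does not apply: the rear setback is under 3 m.

No — exception (a) applies; Lars does not need a building permit.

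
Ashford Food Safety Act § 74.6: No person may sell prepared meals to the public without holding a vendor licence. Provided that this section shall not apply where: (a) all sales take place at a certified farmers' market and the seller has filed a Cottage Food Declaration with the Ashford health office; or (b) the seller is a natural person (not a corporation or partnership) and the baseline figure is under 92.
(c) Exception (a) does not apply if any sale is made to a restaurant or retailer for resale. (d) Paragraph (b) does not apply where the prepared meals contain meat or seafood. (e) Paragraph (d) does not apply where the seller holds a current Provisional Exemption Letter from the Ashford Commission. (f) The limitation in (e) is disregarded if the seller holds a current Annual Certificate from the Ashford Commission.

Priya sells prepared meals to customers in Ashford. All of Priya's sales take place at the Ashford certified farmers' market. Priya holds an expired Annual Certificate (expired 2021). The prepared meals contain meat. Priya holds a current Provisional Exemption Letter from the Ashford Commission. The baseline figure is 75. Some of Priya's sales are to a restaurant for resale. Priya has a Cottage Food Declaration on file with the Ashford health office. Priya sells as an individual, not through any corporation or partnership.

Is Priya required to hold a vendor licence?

Exception (a): all sales are at a certified farmers' market; a Cottage Food Declaration is on file — every condition holds. But: (c) operates — some sales are to a restaurant for resale. Exception (a) does not apply.
Exception (b) is satisfied on its face — the seller is a natural person; the baseline figure is 75, under the 92 limit. Under paragraphs (d)–(f): (d) is triggered (the prepared meals contain meat), but is itself disapplied by (e): (e) operates against (d): a current Provisional Exemption Letter is held. (f) is not triggered (no current Annual Certificate is held), so (e) stands. (b) remains available.

No — exception (b) applies; Priya is not required to hold a vendor licence.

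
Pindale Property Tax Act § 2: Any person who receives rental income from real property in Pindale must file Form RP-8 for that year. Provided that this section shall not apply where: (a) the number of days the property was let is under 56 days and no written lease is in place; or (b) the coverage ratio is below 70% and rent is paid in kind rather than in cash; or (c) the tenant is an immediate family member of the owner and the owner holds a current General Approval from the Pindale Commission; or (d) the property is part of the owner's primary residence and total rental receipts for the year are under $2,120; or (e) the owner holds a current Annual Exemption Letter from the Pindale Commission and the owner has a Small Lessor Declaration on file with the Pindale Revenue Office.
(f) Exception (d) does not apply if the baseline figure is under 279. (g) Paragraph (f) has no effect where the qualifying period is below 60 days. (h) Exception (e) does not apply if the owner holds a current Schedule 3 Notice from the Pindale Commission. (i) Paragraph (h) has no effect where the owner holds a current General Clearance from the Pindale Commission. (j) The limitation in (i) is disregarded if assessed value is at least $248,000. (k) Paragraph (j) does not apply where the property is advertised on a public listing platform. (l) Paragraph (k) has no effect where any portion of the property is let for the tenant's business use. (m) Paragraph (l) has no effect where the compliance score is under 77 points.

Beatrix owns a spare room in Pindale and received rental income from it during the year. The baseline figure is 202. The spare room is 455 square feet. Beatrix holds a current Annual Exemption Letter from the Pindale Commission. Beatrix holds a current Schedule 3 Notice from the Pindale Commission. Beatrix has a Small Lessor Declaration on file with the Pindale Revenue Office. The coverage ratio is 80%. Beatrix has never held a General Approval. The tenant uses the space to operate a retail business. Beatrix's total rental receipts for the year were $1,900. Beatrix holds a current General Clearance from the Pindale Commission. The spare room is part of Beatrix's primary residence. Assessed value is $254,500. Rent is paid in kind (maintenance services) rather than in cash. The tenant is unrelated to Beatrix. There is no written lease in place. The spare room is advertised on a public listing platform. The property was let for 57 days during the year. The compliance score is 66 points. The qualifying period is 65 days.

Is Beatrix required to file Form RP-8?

Exception (a) fails — the number of days the property was let is 57 days, not under 56 days.
Exception (b) fails — the coverage ratio is 80%, not below 70%.
Exception (c) fails — the tenant is unrelated to the owner.
Exception (d): the spare room is part of the primary residence; total rental receipts for the year are $1,900, under the $2,120 limit — every condition holds. But applying paragraphs (f)–(g): (f) operates — the baseline figure is 202, under the 279 limit. (g) does not operate here (the qualifying period is 65 days, not below 60 days), so (f) stands. (d) is therefore removed.
Exception (e): a current Annual Exemption Letter is held; a Small Lessor Declaration is on file — every condition holds. Applying paragraphs (h)–(m): (h) applies (a current Schedule 3 Notice is held), but is displaced by (i): (i) applies — a current General Clearance is held. (j) is triggered (assessed value is $254,500, meeting the $248,000 threshold), but yields to (k): (k) operates against (j): the property is publicly advertised. (l) would limit (k) — the space is let for business use — but (m) sets (l) aside: (m) operates against (l): the compliance score is 66 points, under the 77 points limit. (e) remains available.

No — exception (e) applies; Beatrix is not required to file Form RP-8.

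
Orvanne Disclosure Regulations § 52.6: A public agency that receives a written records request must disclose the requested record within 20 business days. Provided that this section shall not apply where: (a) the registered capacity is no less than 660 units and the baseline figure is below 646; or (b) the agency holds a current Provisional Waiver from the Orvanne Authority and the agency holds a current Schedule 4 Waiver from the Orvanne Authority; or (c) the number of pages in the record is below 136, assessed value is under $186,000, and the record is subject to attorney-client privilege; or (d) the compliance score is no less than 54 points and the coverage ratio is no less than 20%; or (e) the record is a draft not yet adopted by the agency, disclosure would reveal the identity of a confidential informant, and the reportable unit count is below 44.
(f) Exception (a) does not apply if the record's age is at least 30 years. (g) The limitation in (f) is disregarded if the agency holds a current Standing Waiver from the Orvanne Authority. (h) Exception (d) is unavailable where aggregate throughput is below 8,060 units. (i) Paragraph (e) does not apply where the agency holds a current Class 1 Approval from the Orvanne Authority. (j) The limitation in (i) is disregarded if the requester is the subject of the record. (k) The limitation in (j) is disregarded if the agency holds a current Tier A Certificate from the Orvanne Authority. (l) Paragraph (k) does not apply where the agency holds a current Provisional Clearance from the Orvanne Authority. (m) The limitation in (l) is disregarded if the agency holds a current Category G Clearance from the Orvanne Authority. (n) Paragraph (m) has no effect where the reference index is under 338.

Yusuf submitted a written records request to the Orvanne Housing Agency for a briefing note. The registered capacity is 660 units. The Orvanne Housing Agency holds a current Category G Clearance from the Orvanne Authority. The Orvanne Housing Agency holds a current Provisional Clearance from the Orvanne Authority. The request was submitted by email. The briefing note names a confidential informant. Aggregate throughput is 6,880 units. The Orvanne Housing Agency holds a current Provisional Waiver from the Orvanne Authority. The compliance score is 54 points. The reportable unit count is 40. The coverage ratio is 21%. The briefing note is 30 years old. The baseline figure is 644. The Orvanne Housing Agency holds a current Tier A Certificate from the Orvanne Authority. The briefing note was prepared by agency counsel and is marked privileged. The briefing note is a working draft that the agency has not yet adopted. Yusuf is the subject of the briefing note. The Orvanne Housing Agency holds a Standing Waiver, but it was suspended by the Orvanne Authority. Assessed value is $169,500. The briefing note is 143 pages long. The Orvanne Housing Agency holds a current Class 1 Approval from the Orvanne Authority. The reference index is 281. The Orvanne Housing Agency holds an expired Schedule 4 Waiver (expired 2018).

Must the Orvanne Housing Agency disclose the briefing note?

No — exception (e) applies; the Orvanne Housing Agency is not required to disclose the briefing note.

Exception (a): the registered capacity is 660 units, meeting the 660 units threshold; the baseline figure is 644, below the 646 limit — every condition holds. But applying paragraphs (f)–(g): (f) operates against (a): the record's age is 30 years, meeting the 30 years threshold. (g) is inapplicable (the Standing Waiver is not current), so (f) stands. Exception (a) does not apply.
Exception (b) fails — there is no Schedule 4 Waiver in force.
Exception (c) fails — the number of pages in the record is 143, not below 136.
Exception (d) is satisfied on its face — the compliance score is 54 points, meeting the 54 points threshold; the coverage ratio is 21%, meeting the 20% threshold. Turning to paragraph (h): (h) operates — aggregate throughput is 6,880 units, below the 8,060 units limit. Exception (d) does not apply.
Exception (e)'s conditions are all satisfied: the briefing note is an unadopted draft; the briefing note names a confidential informant; the reportable unit count is 40, below the 44 limit. Considering the limiting provisions: (i) operates (a current Class 1 Approval is held), but is displaced by (j): (j) operates against (i): Yusuf is the subject of the briefing note. (k) is engaged (a current Tier A Certificate is held), but is set aside by (l): (l) operates against (k): a current Provisional Clearance is held. (m) would limit (l) — a current Category G Clearance is held — but (n) sets (m) aside: (n) operates against (m): the reference index is 281, under the 338 limit. Exception (e) stands.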